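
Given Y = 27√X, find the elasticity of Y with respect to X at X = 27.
Elasticity = 1/2

Elasticity = (dY/dX) · (X/Y)

dY/dX = 27/(2·√X)
At X = 27: dY/dX = 3·√3/2, Y = 81·√3

Elasticity = (3·√3/2) · (27 / (81·√3)) = 1/2

Interpretation: for a small percentage change in X, the percentage change in Y is approximately 0.50 times as large.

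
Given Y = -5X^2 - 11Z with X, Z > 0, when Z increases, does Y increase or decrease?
Y decreases

Taking the partial derivative:
∂Y/∂Z = -11

∂Y/∂Z = -11 < 0 (assuming positive values)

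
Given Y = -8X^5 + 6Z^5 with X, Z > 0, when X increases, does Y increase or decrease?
Y decreases

Taking the partial derivative:
∂Y/∂X = -40X^4

∂Y/∂X = -40X^4 < 0 (assuming positive values)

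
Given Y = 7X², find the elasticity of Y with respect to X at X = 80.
Elasticity = 2

Elasticity = (dY/dX) · (X/Y)

dY/dX = 14·X
At X = 80: dY/dX = 1120, Y = 44800

Elasticity = 1120 · (80 / 44800) = 2

Interpretation: for a small percentage change in X, the percentage change in Y is approximately 2.00 times as large.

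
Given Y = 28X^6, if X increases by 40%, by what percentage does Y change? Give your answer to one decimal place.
653.0%

For Y = 28X^6:
If X → X(1 + 0.4)
Then Y → Y · (1 + 0.4)^6
     ≈ Y · 7.5295

Percentage change = ((1 + 0.4)^6 − 1) × 100% ≈ 653.0%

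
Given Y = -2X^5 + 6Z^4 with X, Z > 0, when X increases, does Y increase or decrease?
Y decreases

Taking the partial derivative:
∂Y/∂X = -10X^4

∂Y/∂X = -10X^4 < 0 (assuming positive values)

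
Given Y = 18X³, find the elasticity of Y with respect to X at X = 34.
Elasticity = 3

Elasticity = (dY/dX) · (X/Y)

dY/dX = 54·X²
At X = 34: dY/dX = 62424, Y = 707472

Elasticity = 62424 · (34 / 707472) = 3

Interpretation: for a small percentage change in X, the percentage change in Y is approximately 3.00 times as large.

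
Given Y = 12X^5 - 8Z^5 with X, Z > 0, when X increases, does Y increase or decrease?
Y increases

Taking the partial derivative:
∂Y/∂X = 60X^4

∂Y/∂X = 60X^4 > 0 (assuming positive values)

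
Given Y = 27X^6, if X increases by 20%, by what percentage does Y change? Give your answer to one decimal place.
198.6%

For Y = 27X^6:
If X → X(1 + 0.2)
Then Y → Y · (1 + 0.2)^6
     ≈ Y · 2.9860

Percentage change = ((1 + 0.2)^6 − 1) × 100% ≈ 198.6%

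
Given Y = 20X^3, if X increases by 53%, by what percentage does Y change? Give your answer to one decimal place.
258.2%

For Y = 20X^3:
If X → X(1 + 0.53)
Then Y → Y · (1 + 0.53)^3
     ≈ Y · 3.5816

Percentage change = ((1 + 0.53)^3 − 1) × 100% ≈ 258.2%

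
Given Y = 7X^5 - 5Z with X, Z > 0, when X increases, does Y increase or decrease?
Y increases

Taking the partial derivative:
∂Y/∂X = 35X^4

∂Y/∂X = 35X^4 > 0 (assuming positive values)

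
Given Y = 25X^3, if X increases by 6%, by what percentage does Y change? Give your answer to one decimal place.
19.1%

For Y = 25X^3:
If X → X(1 + 0.06)
Then Y → Y · (1 + 0.06)^3
     ≈ Y · 1.1910

Percentage change = ((1 + 0.06)^3 − 1) × 100% ≈ 19.1%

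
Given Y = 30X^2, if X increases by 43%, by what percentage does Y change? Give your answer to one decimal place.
104.5%

For Y = 30X^2:
If X → X(1 + 0.43)
Then Y → Y · (1 + 0.43)^2
     = Y · 2.0449

Percentage change = ((1 + 0.43)^2 − 1) × 100% ≈ 104.5%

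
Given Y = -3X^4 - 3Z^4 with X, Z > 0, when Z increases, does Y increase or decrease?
Y decreases

Taking the partial derivative:
∂Y/∂Z = -12Z^3

∂Y/∂Z = -12Z^3 < 0 (assuming positive values)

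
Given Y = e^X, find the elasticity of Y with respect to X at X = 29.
Elasticity = 29

Elasticity = (dY/dX) · (X/Y)

dY/dX = e^X
At X = 29: dY/dX = e^29, Y = e^29

Elasticity = (e^29) · (29 / (e^29)) = 29

Interpretation: for a small percentage change in X, the percentage change in Y is approximately 29.00 times as large.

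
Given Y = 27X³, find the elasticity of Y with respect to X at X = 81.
Elasticity = 3

Elasticity = (dY/dX) · (X/Y)

dY/dX = 81·X²
At X = 81: dY/dX = 531441, Y = 14348907

Elasticity = 531441 · (81 / 14348907) = 3

Interpretation: for a small percentage change in X, the percentage change in Y is approximately 3.00 times as large.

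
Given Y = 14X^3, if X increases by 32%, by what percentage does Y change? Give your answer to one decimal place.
130.0%

For Y = 14X^3:
If X → X(1 + 0.32)
Then Y → Y · (1 + 0.32)^3
     ≈ Y · 2.3000

Percentage change = ((1 + 0.32)^3 − 1) × 100% ≈ 130.0%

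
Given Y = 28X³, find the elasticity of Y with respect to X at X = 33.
Elasticity = 3

Elasticity = (dY/dX) · (X/Y)

dY/dX = 84·X²
At X = 33: dY/dX = 91476, Y = 1006236

Elasticity = 91476 · (33 / 1006236) = 3

Interpretation: for a small percentage change in X, the percentage change in Y is approximately 3.00 times as large.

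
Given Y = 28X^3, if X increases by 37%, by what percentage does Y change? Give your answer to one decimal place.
157.1%

For Y = 28X^3:
If X → X(1 + 0.37)
Then Y → Y · (1 + 0.37)^3
     ≈ Y · 2.5714

Percentage change = ((1 + 0.37)^3 − 1) × 100% ≈ 157.1%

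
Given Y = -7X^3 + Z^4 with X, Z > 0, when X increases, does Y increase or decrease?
Y decreases

Taking the partial derivative:
∂Y/∂X = -21X^2

∂Y/∂X = -21X^2 < 0 (assuming positive values)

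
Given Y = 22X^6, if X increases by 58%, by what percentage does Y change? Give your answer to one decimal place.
1455.8%

For Y = 22X^6:
If X → X(1 + 0.58)
Then Y → Y · (1 + 0.58)^6
     ≈ Y · 15.5576

Percentage change = ((1 + 0.58)^6 − 1) × 100% ≈ 1455.8%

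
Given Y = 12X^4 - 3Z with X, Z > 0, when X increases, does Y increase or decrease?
Y increases

Taking the partial derivative:
∂Y/∂X = 48X^3

∂Y/∂X = 48X^3 > 0 (assuming positive values)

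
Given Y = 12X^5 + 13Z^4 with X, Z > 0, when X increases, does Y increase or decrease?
Y increases

Taking the partial derivative:
∂Y/∂X = 60X^4

∂Y/∂X = 60X^4 > 0 (assuming positive values)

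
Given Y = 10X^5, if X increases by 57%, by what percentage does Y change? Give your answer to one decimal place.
853.9%

For Y = 10X^5:
If X → X(1 + 0.57)
Then Y → Y · (1 + 0.57)^5
     ≈ Y · 9.5389

Percentage change = ((1 + 0.57)^5 − 1) × 100% ≈ 853.9%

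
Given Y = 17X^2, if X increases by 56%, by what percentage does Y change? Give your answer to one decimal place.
143.4%

For Y = 17X^2:
If X → X(1 + 0.56)
Then Y → Y · (1 + 0.56)^2
     = Y · 2.4336

Percentage change = ((1 + 0.56)^2 − 1) × 100% ≈ 143.4%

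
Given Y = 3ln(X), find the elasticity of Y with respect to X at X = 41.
Elasticity = 1/ln(41) ≈ 0.2693

Elasticity = (dY/dX) · (X/Y)

dY/dX = 3/X
At X = 41: dY/dX = 3/41, Y = 3·ln(41)

Elasticity = (3/41) · (41 / (3·ln(41))) = 1/ln(41) ≈ 0.2693

Interpretation: for a small percentage change in X, the percentage change in Y is approximately 0.27 times as large.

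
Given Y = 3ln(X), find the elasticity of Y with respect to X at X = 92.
Elasticity = 1/ln(92) ≈ 0.2212

Elasticity = (dY/dX) · (X/Y)

dY/dX = 3/X
At X = 92: dY/dX = 3/92, Y = 3·ln(92)

Elasticity = (3/92) · (92 / (3·ln(92))) = 1/ln(92) ≈ 0.2212

Interpretation: for a small percentage change in X, the percentage change in Y is approximately 0.22 times as large.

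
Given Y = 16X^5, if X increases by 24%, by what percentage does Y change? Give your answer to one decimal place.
193.2%

For Y = 16X^5:
If X → X(1 + 0.24)
Then Y → Y · (1 + 0.24)^5
     ≈ Y · 2.9316

Percentage change = ((1 + 0.24)^5 − 1) × 100% ≈ 193.2%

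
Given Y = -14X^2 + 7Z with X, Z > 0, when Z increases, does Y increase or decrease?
Y increases

Taking the partial derivative:
∂Y/∂Z = 7

∂Y/∂Z = 7 > 0 (assuming positive values)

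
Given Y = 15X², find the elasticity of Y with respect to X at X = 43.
Elasticity = 2

Elasticity = (dY/dX) · (X/Y)

dY/dX = 30·X
At X = 43: dY/dX = 1290, Y = 27735

Elasticity = 1290 · (43 / 27735) = 2

Interpretation: for a small percentage change in X, the percentage change in Y is approximately 2.00 times as large.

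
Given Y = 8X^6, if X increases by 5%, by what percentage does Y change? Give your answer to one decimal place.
34.0%

For Y = 8X^6:
If X → X(1 + 0.05)
Then Y → Y · (1 + 0.05)^6
     ≈ Y · 1.3401

Percentage change = ((1 + 0.05)^6 − 1) × 100% ≈ 34.0%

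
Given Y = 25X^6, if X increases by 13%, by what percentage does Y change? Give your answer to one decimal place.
108.2%

For Y = 25X^6:
If X → X(1 + 0.13)
Then Y → Y · (1 + 0.13)^6
     ≈ Y · 2.0820

Percentage change = ((1 + 0.13)^6 − 1) × 100% ≈ 108.2%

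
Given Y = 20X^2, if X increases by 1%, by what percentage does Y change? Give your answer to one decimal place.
2.0%

For Y = 20X^2:
If X → X(1 + 0.01)
Then Y → Y · (1 + 0.01)^2
     = Y · 1.0201

Percentage change = ((1 + 0.01)^2 − 1) × 100% ≈ 2.0%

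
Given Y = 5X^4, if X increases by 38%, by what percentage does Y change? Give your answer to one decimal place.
262.7%

For Y = 5X^4:
If X → X(1 + 0.38)
Then Y → Y · (1 + 0.38)^4
     ≈ Y · 3.6267

Percentage change = ((1 + 0.38)^4 − 1) × 100% ≈ 262.7%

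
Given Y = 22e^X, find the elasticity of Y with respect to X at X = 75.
Elasticity = 75

Elasticity = (dY/dX) · (X/Y)

dY/dX = 22·e^X
At X = 75: dY/dX = 22·e^75, Y = 22·e^75

Elasticity = (22·e^75) · (75 / (22·e^75)) = 75

Interpretation: for a small percentage change in X, the percentage change in Y is approximately 75.00 times as large.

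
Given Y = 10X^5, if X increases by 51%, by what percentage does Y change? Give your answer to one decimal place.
685.0%

For Y = 10X^5:
If X → X(1 + 0.51)
Then Y → Y · (1 + 0.51)^5
     ≈ Y · 7.8503

Percentage change = ((1 + 0.51)^5 − 1) × 100% ≈ 685.0%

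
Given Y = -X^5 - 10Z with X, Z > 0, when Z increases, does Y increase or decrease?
Y decreases

Taking the partial derivative:
∂Y/∂Z = -10

∂Y/∂Z = -10 < 0 (assuming positive values)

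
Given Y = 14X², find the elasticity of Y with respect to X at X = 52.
Elasticity = 2

Elasticity = (dY/dX) · (X/Y)

dY/dX = 28·X
At X = 52: dY/dX = 1456, Y = 37856

Elasticity = 1456 · (52 / 37856) = 2

Interpretation: for a small percentage change in X, the percentage change in Y is approximately 2.00 times as large.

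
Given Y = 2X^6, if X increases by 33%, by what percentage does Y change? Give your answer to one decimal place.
453.5%

For Y = 2X^6:
If X → X(1 + 0.33)
Then Y → Y · (1 + 0.33)^6
     ≈ Y · 5.5349

Percentage change = ((1 + 0.33)^6 − 1) × 100% ≈ 453.5%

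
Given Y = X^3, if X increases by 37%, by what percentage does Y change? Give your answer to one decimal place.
157.1%

For Y = X^3:
If X → X(1 + 0.37)
Then Y → Y · (1 + 0.37)^3
     ≈ Y · 2.5714

Percentage change = ((1 + 0.37)^3 − 1) × 100% ≈ 157.1%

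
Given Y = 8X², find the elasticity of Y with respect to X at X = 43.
Elasticity = 2

Elasticity = (dY/dX) · (X/Y)

dY/dX = 16·X
At X = 43: dY/dX = 688, Y = 14792

Elasticity = 688 · (43 / 14792) = 2

Interpretation: for a small percentage change in X, the percentage change in Y is approximately 2.00 times as large.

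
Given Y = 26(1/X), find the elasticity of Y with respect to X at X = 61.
Elasticity = -1

Elasticity = (dY/dX) · (X/Y)

dY/dX = -26/X²
At X = 61: dY/dX = -26/3721, Y = 26/61

Elasticity = (-26/3721) · (61 / (26/61)) = -1

Interpretation: for a small percentage change in X, the percentage change in Y is approximately -1.00 times as large.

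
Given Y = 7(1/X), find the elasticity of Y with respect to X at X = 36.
Elasticity = -1

Elasticity = (dY/dX) · (X/Y)

dY/dX = -7/X²
At X = 36: dY/dX = -7/1296, Y = 7/36

Elasticity = (-7/1296) · (36 / (7/36)) = -1

Interpretation: for a small percentage change in X, the percentage change in Y is approximately -1.00 times as large.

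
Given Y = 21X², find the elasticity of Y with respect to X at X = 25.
Elasticity = 2

Elasticity = (dY/dX) · (X/Y)

dY/dX = 42·X
At X = 25: dY/dX = 1050, Y = 13125

Elasticity = 1050 · (25 / 13125) = 2

Interpretation: for a small percentage change in X, the percentage change in Y is approximately 2.00 times as large.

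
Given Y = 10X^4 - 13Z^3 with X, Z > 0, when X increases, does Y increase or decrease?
Y increases

Taking the partial derivative:
∂Y/∂X = 40X^3

∂Y/∂X = 40X^3 > 0 (assuming positive values)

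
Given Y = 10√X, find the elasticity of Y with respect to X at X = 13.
Elasticity = 1/2

Elasticity = (dY/dX) · (X/Y)

dY/dX = 5/√X
At X = 13: dY/dX = 5·√13/13, Y = 10·√13

Elasticity = (5·√13/13) · (13 / (10·√13)) = 1/2

Interpretation: for a small percentage change in X, the percentage change in Y is approximately 0.50 times as large.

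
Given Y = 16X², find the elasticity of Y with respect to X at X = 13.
Elasticity = 2

Elasticity = (dY/dX) · (X/Y)

dY/dX = 32·X
At X = 13: dY/dX = 416, Y = 2704

Elasticity = 416 · (13 / 2704) = 2

Interpretation: for a small percentage change in X, the percentage change in Y is approximately 2.00 times as large.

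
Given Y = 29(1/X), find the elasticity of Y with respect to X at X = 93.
Elasticity = -1

Elasticity = (dY/dX) · (X/Y)

dY/dX = -29/X²
At X = 93: dY/dX = -29/8649, Y = 29/93

Elasticity = (-29/8649) · (93 / (29/93)) = -1

Interpretation: for a small percentage change in X, the percentage change in Y is approximately -1.00 times as large.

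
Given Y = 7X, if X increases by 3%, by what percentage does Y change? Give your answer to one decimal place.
3.0%

For Y = 7X:
If X → X(1 + 0.03)
Then Y → Y · (1 + 0.03)^1
     = Y · 1.0300

Percentage change = ((1 + 0.03)^1 − 1) × 100% = 3.0%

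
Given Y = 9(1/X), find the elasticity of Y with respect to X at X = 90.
Elasticity = -1

Elasticity = (dY/dX) · (X/Y)

dY/dX = -9/X²
At X = 90: dY/dX = -1/900, Y = 1/10

Elasticity = (-1/900) · (90 / (1/10)) = -1

Interpretation: for a small percentage change in X, the percentage change in Y is approximately -1.00 times as large.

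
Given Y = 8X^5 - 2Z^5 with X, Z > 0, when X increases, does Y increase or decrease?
Y increases

Taking the partial derivative:
∂Y/∂X = 40X^4

∂Y/∂X = 40X^4 > 0 (assuming positive values)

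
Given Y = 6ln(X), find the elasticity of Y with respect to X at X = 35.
Elasticity = 1/ln(35) ≈ 0.2813

Elasticity = (dY/dX) · (X/Y)

dY/dX = 6/X
At X = 35: dY/dX = 6/35, Y = 6·ln(35)

Elasticity = (6/35) · (35 / (6·ln(35))) = 1/ln(35) ≈ 0.2813

Interpretation: for a small percentage change in X, the percentage change in Y is approximately 0.28 times as large.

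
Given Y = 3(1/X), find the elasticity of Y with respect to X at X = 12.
Elasticity = -1

Elasticity = (dY/dX) · (X/Y)

dY/dX = -3/X²
At X = 12: dY/dX = -1/48, Y = 1/4

Elasticity = (-1/48) · (12 / (1/4)) = -1

Interpretation: for a small percentage change in X, the percentage change in Y is approximately -1.00 times as large.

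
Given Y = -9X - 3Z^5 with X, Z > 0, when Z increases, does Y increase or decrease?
Y decreases

Taking the partial derivative:
∂Y/∂Z = -15Z^4

∂Y/∂Z = -15Z^4 < 0 (assuming positive values)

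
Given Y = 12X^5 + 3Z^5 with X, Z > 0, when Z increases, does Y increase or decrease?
Y increases

Taking the partial derivative:
∂Y/∂Z = 15Z^4

∂Y/∂Z = 15Z^4 > 0 (assuming positive values)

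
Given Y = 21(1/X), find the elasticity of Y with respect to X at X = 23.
Elasticity = -1

Elasticity = (dY/dX) · (X/Y)

dY/dX = -21/X²
At X = 23: dY/dX = -21/529, Y = 21/23

Elasticity = (-21/529) · (23 / (21/23)) = -1

Interpretation: for a small percentage change in X, the percentage change in Y is approximately -1.00 times as large.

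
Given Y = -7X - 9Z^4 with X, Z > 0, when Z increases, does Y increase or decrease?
Y decreases

Taking the partial derivative:
∂Y/∂Z = -36Z^3

∂Y/∂Z = -36Z^3 < 0 (assuming positive values)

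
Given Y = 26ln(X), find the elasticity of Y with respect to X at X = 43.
Elasticity = 1/ln(43) ≈ 0.2659

Elasticity = (dY/dX) · (X/Y)

dY/dX = 26/X
At X = 43: dY/dX = 26/43, Y = 26·ln(43)

Elasticity = (26/43) · (43 / (26·ln(43))) = 1/ln(43) ≈ 0.2659

Interpretation: for a small percentage change in X, the percentage change in Y is approximately 0.27 times as large.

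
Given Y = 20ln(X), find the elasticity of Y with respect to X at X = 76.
Elasticity = 1/ln(76) ≈ 0.2309

Elasticity = (dY/dX) · (X/Y)

dY/dX = 20/X
At X = 76: dY/dX = 5/19, Y = 20·ln(76)

Elasticity = (5/19) · (76 / (20·ln(76))) = 1/ln(76) ≈ 0.2309

Interpretation: for a small percentage change in X, the percentage change in Y is approximately 0.23 times as large.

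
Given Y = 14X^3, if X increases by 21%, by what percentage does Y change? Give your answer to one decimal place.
77.2%

For Y = 14X^3:
If X → X(1 + 0.21)
Then Y → Y · (1 + 0.21)^3
     ≈ Y · 1.7716

Percentage change = ((1 + 0.21)^3 − 1) × 100% ≈ 77.2%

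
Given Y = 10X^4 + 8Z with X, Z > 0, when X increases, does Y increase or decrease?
Y increases

Taking the partial derivative:
∂Y/∂X = 40X^3

∂Y/∂X = 40X^3 > 0 (assuming positive values)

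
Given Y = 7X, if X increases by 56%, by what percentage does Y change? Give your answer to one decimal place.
56.0%

For Y = 7X:
If X → X(1 + 0.56)
Then Y → Y · (1 + 0.56)^1
     = Y · 1.5600

Percentage change = ((1 + 0.56)^1 − 1) × 100% = 56.0%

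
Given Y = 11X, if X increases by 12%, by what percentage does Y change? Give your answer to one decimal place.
12.0%

For Y = 11X:
If X → X(1 + 0.12)
Then Y → Y · (1 + 0.12)^1
     = Y · 1.1200

Percentage change = ((1 + 0.12)^1 − 1) × 100% = 12.0%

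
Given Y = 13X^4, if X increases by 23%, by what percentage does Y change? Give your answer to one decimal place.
128.9%

For Y = 13X^4:
If X → X(1 + 0.23)
Then Y → Y · (1 + 0.23)^4
     ≈ Y · 2.2889

Percentage change = ((1 + 0.23)^4 − 1) × 100% ≈ 128.9%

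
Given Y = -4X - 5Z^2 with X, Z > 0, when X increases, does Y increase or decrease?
Y decreases

Taking the partial derivative:
∂Y/∂X = -4

∂Y/∂X = -4 < 0 (assuming positive values)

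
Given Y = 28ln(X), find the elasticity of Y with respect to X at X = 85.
Elasticity = 1/ln(85) ≈ 0.2251

Elasticity = (dY/dX) · (X/Y)

dY/dX = 28/X
At X = 85: dY/dX = 28/85, Y = 28·ln(85)

Elasticity = (28/85) · (85 / (28·ln(85))) = 1/ln(85) ≈ 0.2251

Interpretation: for a small percentage change in X, the percentage change in Y is approximately 0.23 times as large.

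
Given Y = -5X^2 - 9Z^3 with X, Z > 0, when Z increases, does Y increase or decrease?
Y decreases

Taking the partial derivative:
∂Y/∂Z = -27Z^2

∂Y/∂Z = -27Z^2 < 0 (assuming positive values)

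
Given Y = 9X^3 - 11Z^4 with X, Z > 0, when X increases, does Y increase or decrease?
Y increases

Taking the partial derivative:
∂Y/∂X = 27X^2

∂Y/∂X = 27X^2 > 0 (assuming positive values)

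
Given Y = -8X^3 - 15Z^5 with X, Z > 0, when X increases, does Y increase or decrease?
Y decreases

Taking the partial derivative:
∂Y/∂X = -24X^2

∂Y/∂X = -24X^2 < 0 (assuming positive values)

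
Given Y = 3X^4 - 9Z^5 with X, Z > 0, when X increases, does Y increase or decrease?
Y increases

Taking the partial derivative:
∂Y/∂X = 12X^3

∂Y/∂X = 12X^3 > 0 (assuming positive values)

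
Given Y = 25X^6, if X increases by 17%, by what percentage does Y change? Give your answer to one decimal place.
156.5%

For Y = 25X^6:
If X → X(1 + 0.17)
Then Y → Y · (1 + 0.17)^6
     ≈ Y · 2.5652

Percentage change = ((1 + 0.17)^6 − 1) × 100% ≈ 156.5%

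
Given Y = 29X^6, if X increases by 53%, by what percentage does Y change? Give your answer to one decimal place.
1182.8%

For Y = 29X^6:
If X → X(1 + 0.53)
Then Y → Y · (1 + 0.53)^6
     ≈ Y · 12.8277

Percentage change = ((1 + 0.53)^6 − 1) × 100% ≈ 1182.8%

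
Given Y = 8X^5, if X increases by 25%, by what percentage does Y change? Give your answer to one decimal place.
205.2%

For Y = 8X^5:
If X → X(1 + 0.25)
Then Y → Y · (1 + 0.25)^5
     ≈ Y · 3.0518

Percentage change = ((1 + 0.25)^5 − 1) × 100% ≈ 205.2%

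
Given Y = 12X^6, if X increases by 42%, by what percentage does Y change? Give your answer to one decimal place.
719.8%

For Y = 12X^6:
If X → X(1 + 0.42)
Then Y → Y · (1 + 0.42)^6
     ≈ Y · 8.1984

Percentage change = ((1 + 0.42)^6 − 1) × 100% ≈ 719.8%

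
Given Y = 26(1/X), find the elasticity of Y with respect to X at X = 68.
Elasticity = -1

Elasticity = (dY/dX) · (X/Y)

dY/dX = -26/X²
At X = 68: dY/dX = -13/2312, Y = 13/34

Elasticity = (-13/2312) · (68 / (13/34)) = -1

Interpretation: for a small percentage change in X, the percentage change in Y is approximately -1.00 times as large.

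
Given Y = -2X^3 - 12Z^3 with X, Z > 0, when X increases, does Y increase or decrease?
Y decreases

Taking the partial derivative:
∂Y/∂X = -6X^2

∂Y/∂X = -6X^2 < 0 (assuming positive values)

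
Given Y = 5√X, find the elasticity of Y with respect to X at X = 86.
Elasticity = 1/2

Elasticity = (dY/dX) · (X/Y)

dY/dX = 5/(2·√X)
At X = 86: dY/dX = 5·√86/172, Y = 5·√86

Elasticity = (5·√86/172) · (86 / (5·√86)) = 1/2

Interpretation: for a small percentage change in X, the percentage change in Y is approximately 0.50 times as large.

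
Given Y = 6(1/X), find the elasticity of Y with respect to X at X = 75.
Elasticity = -1

Elasticity = (dY/dX) · (X/Y)

dY/dX = -6/X²
At X = 75: dY/dX = -2/1875, Y = 2/25

Elasticity = (-2/1875) · (75 / (2/25)) = -1

Interpretation: for a small percentage change in X, the percentage change in Y is approximately -1.00 times as large.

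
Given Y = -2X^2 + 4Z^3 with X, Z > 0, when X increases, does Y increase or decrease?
Y decreases

Taking the partial derivative:
∂Y/∂X = -4X

∂Y/∂X = -4X < 0 (assuming positive values)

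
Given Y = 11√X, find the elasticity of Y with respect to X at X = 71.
Elasticity = 1/2

Elasticity = (dY/dX) · (X/Y)

dY/dX = 11/(2·√X)
At X = 71: dY/dX = 11·√71/142, Y = 11·√71

Elasticity = (11·√71/142) · (71 / (11·√71)) = 1/2

Interpretation: for a small percentage change in X, the percentage change in Y is approximately 0.50 times as large.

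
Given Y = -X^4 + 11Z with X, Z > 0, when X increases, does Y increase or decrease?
Y decreases

Taking the partial derivative:
∂Y/∂X = -4X^3

∂Y/∂X = -4X^3 < 0 (assuming positive values)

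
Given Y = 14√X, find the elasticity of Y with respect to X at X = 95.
Elasticity = 1/2

Elasticity = (dY/dX) · (X/Y)

dY/dX = 7/√X
At X = 95: dY/dX = 7·√95/95, Y = 14·√95

Elasticity = (7·√95/95) · (95 / (14·√95)) = 1/2

Interpretation: for a small percentage change in X, the percentage change in Y is approximately 0.50 times as large.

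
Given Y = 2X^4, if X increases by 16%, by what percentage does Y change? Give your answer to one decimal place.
81.1%

For Y = 2X^4:
If X → X(1 + 0.16)
Then Y → Y · (1 + 0.16)^4
     ≈ Y · 1.8106

Percentage change = ((1 + 0.16)^4 − 1) × 100% ≈ 81.1%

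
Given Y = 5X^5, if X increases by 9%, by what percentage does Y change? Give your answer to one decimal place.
53.9%

For Y = 5X^5:
If X → X(1 + 0.09)
Then Y → Y · (1 + 0.09)^5
     ≈ Y · 1.5386

Percentage change = ((1 + 0.09)^5 − 1) × 100% ≈ 53.9%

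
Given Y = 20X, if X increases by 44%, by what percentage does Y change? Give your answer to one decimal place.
44.0%

For Y = 20X:
If X → X(1 + 0.44)
Then Y → Y · (1 + 0.44)^1
     = Y · 1.4400

Percentage change = ((1 + 0.44)^1 − 1) × 100% = 44.0%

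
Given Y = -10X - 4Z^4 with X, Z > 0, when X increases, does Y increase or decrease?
Y decreases

Taking the partial derivative:
∂Y/∂X = -10

∂Y/∂X = -10 < 0 (assuming positive values)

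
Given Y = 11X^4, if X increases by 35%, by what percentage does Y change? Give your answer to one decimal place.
232.2%

For Y = 11X^4:
If X → X(1 + 0.35)
Then Y → Y · (1 + 0.35)^4
     ≈ Y · 3.3215

Percentage change = ((1 + 0.35)^4 − 1) × 100% ≈ 232.2%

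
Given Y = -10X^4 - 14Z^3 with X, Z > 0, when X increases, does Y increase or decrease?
Y decreases

Taking the partial derivative:
∂Y/∂X = -40X^3

∂Y/∂X = -40X^3 < 0 (assuming positive values)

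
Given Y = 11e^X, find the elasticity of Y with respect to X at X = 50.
Elasticity = 50

Elasticity = (dY/dX) · (X/Y)

dY/dX = 11·e^X
At X = 50: dY/dX = 11·e^50, Y = 11·e^50

Elasticity = (11·e^50) · (50 / (11·e^50)) = 50

Interpretation: for a small percentage change in X, the percentage change in Y is approximately 50.00 times as large.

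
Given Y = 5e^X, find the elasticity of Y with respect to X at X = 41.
Elasticity = 41

Elasticity = (dY/dX) · (X/Y)

dY/dX = 5·e^X
At X = 41: dY/dX = 5·e^41, Y = 5·e^41

Elasticity = (5·e^41) · (41 / (5·e^41)) = 41

Interpretation: for a small percentage change in X, the percentage change in Y is approximately 41.00 times as large.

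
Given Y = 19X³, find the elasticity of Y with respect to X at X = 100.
Elasticity = 3

Elasticity = (dY/dX) · (X/Y)

dY/dX = 57·X²
At X = 100: dY/dX = 570000, Y = 19000000

Elasticity = 570000 · (100 / 19000000) = 3

Interpretation: for a small percentage change in X, the percentage change in Y is approximately 3.00 times as large.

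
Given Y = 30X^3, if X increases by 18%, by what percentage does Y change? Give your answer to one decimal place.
64.3%

For Y = 30X^3:
If X → X(1 + 0.18)
Then Y → Y · (1 + 0.18)^3
     ≈ Y · 1.6430

Percentage change = ((1 + 0.18)^3 − 1) × 100% ≈ 64.3%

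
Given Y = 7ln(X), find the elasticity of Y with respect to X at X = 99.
Elasticity = 1/ln(99) ≈ 0.2176

Elasticity = (dY/dX) · (X/Y)

dY/dX = 7/X
At X = 99: dY/dX = 7/99, Y = 7·ln(99)

Elasticity = (7/99) · (99 / (7·ln(99))) = 1/ln(99) ≈ 0.2176

Interpretation: for a small percentage change in X, the percentage change in Y is approximately 0.22 times as large.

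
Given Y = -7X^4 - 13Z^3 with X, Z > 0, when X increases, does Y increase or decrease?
Y decreases

Taking the partial derivative:
∂Y/∂X = -28X^3

∂Y/∂X = -28X^3 < 0 (assuming positive values)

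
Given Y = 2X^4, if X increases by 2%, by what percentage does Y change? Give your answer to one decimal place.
8.2%

For Y = 2X^4:
If X → X(1 + 0.02)
Then Y → Y · (1 + 0.02)^4
     ≈ Y · 1.0824

Percentage change = ((1 + 0.02)^4 − 1) × 100% ≈ 8.2%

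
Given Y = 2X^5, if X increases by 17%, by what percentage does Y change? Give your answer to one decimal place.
119.2%

For Y = 2X^5:
If X → X(1 + 0.17)
Then Y → Y · (1 + 0.17)^5
     ≈ Y · 2.1924

Percentage change = ((1 + 0.17)^5 − 1) × 100% ≈ 119.2%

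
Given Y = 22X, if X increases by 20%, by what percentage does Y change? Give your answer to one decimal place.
20.0%

For Y = 22X:
If X → X(1 + 0.2)
Then Y → Y · (1 + 0.2)^1
     = Y · 1.2000

Percentage change = ((1 + 0.2)^1 − 1) × 100% = 20.0%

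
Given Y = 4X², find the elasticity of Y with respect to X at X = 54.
Elasticity = 2

Elasticity = (dY/dX) · (X/Y)

dY/dX = 8·X
At X = 54: dY/dX = 432, Y = 11664

Elasticity = 432 · (54 / 11664) = 2

Interpretation: for a small percentage change in X, the percentage change in Y is approximately 2.00 times as large.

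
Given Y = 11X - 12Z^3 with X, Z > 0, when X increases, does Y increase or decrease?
Y increases

Taking the partial derivative:
∂Y/∂X = 11

∂Y/∂X = 11 > 0 (assuming positive values)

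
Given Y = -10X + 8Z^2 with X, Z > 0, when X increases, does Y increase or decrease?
Y decreases

Taking the partial derivative:
∂Y/∂X = -10

∂Y/∂X = -10 < 0 (assuming positive values)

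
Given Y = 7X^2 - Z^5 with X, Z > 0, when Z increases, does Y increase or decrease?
Y decreases

Taking the partial derivative:
∂Y/∂Z = -5Z^4

∂Y/∂Z = -5Z^4 < 0 (assuming positive values)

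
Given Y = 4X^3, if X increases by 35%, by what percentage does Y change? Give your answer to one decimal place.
146.0%

For Y = 4X^3:
If X → X(1 + 0.35)
Then Y → Y · (1 + 0.35)^3
     ≈ Y · 2.4604

Percentage change = ((1 + 0.35)^3 − 1) × 100% ≈ 146.0%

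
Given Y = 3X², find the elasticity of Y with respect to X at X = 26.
Elasticity = 2

Elasticity = (dY/dX) · (X/Y)

dY/dX = 6·X
At X = 26: dY/dX = 156, Y = 2028

Elasticity = 156 · (26 / 2028) = 2

Interpretation: for a small percentage change in X, the percentage change in Y is approximately 2.00 times as large.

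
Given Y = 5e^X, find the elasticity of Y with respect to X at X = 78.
Elasticity = 78

Elasticity = (dY/dX) · (X/Y)

dY/dX = 5·e^X
At X = 78: dY/dX = 5·e^78, Y = 5·e^78

Elasticity = (5·e^78) · (78 / (5·e^78)) = 78

Interpretation: for a small percentage change in X, the percentage change in Y is approximately 78.00 times as large.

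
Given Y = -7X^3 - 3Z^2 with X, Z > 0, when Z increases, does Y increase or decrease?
Y decreases

Taking the partial derivative:
∂Y/∂Z = -6Z

∂Y/∂Z = -6Z < 0 (assuming positive values)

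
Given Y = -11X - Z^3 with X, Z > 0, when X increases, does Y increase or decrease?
Y decreases

Taking the partial derivative:
∂Y/∂X = -11

∂Y/∂X = -11 < 0 (assuming positive values)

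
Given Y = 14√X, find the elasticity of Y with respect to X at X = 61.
Elasticity = 1/2

Elasticity = (dY/dX) · (X/Y)

dY/dX = 7/√X
At X = 61: dY/dX = 7·√61/61, Y = 14·√61

Elasticity = (7·√61/61) · (61 / (14·√61)) = 1/2

Interpretation: for a small percentage change in X, the percentage change in Y is approximately 0.50 times as large.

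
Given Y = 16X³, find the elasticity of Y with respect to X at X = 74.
Elasticity = 3

Elasticity = (dY/dX) · (X/Y)

dY/dX = 48·X²
At X = 74: dY/dX = 262848, Y = 6483584

Elasticity = 262848 · (74 / 6483584) = 3

Interpretation: for a small percentage change in X, the percentage change in Y is approximately 3.00 times as large.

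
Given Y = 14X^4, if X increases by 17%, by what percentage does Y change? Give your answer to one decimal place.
87.4%

For Y = 14X^4:
If X → X(1 + 0.17)
Then Y → Y · (1 + 0.17)^4
     ≈ Y · 1.8739

Percentage change = ((1 + 0.17)^4 − 1) × 100% ≈ 87.4%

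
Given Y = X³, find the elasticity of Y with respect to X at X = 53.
Elasticity = 3

Elasticity = (dY/dX) · (X/Y)

dY/dX = 3·X²
At X = 53: dY/dX = 8427, Y = 148877

Elasticity = 8427 · (53 / 148877) = 3

Interpretation: for a small percentage change in X, the percentage change in Y is approximately 3.00 times as large.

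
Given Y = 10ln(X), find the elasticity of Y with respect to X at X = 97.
Elasticity = 1/ln(97) ≈ 0.2186

Elasticity = (dY/dX) · (X/Y)

dY/dX = 10/X
At X = 97: dY/dX = 10/97, Y = 10·ln(97)

Elasticity = (10/97) · (97 / (10·ln(97))) = 1/ln(97) ≈ 0.2186

Interpretation: for a small percentage change in X, the percentage change in Y is approximately 0.22 times as large.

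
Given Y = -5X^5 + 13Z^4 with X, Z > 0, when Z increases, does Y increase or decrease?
Y increases

Taking the partial derivative:
∂Y/∂Z = 52Z^3

∂Y/∂Z = 52Z^3 > 0 (assuming positive values)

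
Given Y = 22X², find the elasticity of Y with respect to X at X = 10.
Elasticity = 2

Elasticity = (dY/dX) · (X/Y)

dY/dX = 44·X
At X = 10: dY/dX = 440, Y = 2200

Elasticity = 440 · (10 / 2200) = 2

Interpretation: for a small percentage change in X, the percentage change in Y is approximately 2.00 times as large.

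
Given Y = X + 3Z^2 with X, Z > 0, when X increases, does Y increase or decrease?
Y increases

Taking the partial derivative:
∂Y/∂X = 1

∂Y/∂X = 1 > 0 (assuming positive values)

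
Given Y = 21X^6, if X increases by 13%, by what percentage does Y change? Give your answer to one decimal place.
108.2%

For Y = 21X^6:
If X → X(1 + 0.13)
Then Y → Y · (1 + 0.13)^6
     ≈ Y · 2.0820

Percentage change = ((1 + 0.13)^6 − 1) × 100% ≈ 108.2%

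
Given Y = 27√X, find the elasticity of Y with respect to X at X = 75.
Elasticity = 1/2

Elasticity = (dY/dX) · (X/Y)

dY/dX = 27/(2·√X)
At X = 75: dY/dX = 9·√3/10, Y = 135·√3

Elasticity = (9·√3/10) · (75 / (135·√3)) = 1/2

Interpretation: for a small percentage change in X, the percentage change in Y is approximately 0.50 times as large.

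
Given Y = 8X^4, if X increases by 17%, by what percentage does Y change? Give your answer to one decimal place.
87.4%

For Y = 8X^4:
If X → X(1 + 0.17)
Then Y → Y · (1 + 0.17)^4
     ≈ Y · 1.8739

Percentage change = ((1 + 0.17)^4 − 1) × 100% ≈ 87.4%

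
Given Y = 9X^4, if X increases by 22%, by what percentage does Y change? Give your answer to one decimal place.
121.5%

For Y = 9X^4:
If X → X(1 + 0.22)
Then Y → Y · (1 + 0.22)^4
     ≈ Y · 2.2153

Percentage change = ((1 + 0.22)^4 − 1) × 100% ≈ 121.5%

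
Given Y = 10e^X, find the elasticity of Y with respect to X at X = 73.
Elasticity = 73

Elasticity = (dY/dX) · (X/Y)

dY/dX = 10·e^X
At X = 73: dY/dX = 10·e^73, Y = 10·e^73

Elasticity = (10·e^73) · (73 / (10·e^73)) = 73

Interpretation: for a small percentage change in X, the percentage change in Y is approximately 73.00 times as large.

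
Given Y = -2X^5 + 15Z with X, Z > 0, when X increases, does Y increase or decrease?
Y decreases

Taking the partial derivative:
∂Y/∂X = -10X^4

∂Y/∂X = -10X^4 < 0 (assuming positive values)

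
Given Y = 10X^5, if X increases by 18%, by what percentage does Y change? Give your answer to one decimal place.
128.8%

For Y = 10X^5:
If X → X(1 + 0.18)
Then Y → Y · (1 + 0.18)^5
     ≈ Y · 2.2878

Percentage change = ((1 + 0.18)^5 − 1) × 100% ≈ 128.8%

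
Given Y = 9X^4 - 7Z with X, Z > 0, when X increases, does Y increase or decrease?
Y increases

Taking the partial derivative:
∂Y/∂X = 36X^3

∂Y/∂X = 36X^3 > 0 (assuming positive values)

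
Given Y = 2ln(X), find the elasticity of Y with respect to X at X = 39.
Elasticity = 1/ln(39) ≈ 0.2730

Elasticity = (dY/dX) · (X/Y)

dY/dX = 2/X
At X = 39: dY/dX = 2/39, Y = 2·ln(39)

Elasticity = (2/39) · (39 / (2·ln(39))) = 1/ln(39) ≈ 0.2730

Interpretation: for a small percentage change in X, the percentage change in Y is approximately 0.27 times as large.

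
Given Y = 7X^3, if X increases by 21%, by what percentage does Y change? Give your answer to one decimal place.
77.2%

For Y = 7X^3:
If X → X(1 + 0.21)
Then Y → Y · (1 + 0.21)^3
     ≈ Y · 1.7716

Percentage change = ((1 + 0.21)^3 − 1) × 100% ≈ 77.2%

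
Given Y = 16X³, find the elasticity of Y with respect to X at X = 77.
Elasticity = 3

Elasticity = (dY/dX) · (X/Y)

dY/dX = 48·X²
At X = 77: dY/dX = 284592, Y = 7304528

Elasticity = 284592 · (77 / 7304528) = 3

Interpretation: for a small percentage change in X, the percentage change in Y is approximately 3.00 times as large.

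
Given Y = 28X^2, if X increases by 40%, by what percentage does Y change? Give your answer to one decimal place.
96.0%

For Y = 28X^2:
If X → X(1 + 0.4)
Then Y → Y · (1 + 0.4)^2
     = Y · 1.9600

Percentage change = ((1 + 0.4)^2 − 1) × 100% = 96.0%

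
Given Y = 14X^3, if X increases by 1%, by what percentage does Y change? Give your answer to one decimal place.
3.0%

For Y = 14X^3:
If X → X(1 + 0.01)
Then Y → Y · (1 + 0.01)^3
     ≈ Y · 1.0303

Percentage change = ((1 + 0.01)^3 − 1) × 100% ≈ 3.0%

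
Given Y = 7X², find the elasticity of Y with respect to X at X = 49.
Elasticity = 2

Elasticity = (dY/dX) · (X/Y)

dY/dX = 14·X
At X = 49: dY/dX = 686, Y = 16807

Elasticity = 686 · (49 / 16807) = 2

Interpretation: for a small percentage change in X, the percentage change in Y is approximately 2.00 times as large.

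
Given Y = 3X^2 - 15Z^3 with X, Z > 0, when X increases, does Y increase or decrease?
Y increases

Taking the partial derivative:
∂Y/∂X = 6X

∂Y/∂X = 6X > 0 (assuming positive values)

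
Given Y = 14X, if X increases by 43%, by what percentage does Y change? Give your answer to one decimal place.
43.0%

For Y = 14X:
If X → X(1 + 0.43)
Then Y → Y · (1 + 0.43)^1
     = Y · 1.4300

Percentage change = ((1 + 0.43)^1 − 1) × 100% = 43.0%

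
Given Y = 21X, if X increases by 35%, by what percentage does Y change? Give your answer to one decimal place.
35.0%

For Y = 21X:
If X → X(1 + 0.35)
Then Y → Y · (1 + 0.35)^1
     = Y · 1.3500

Percentage change = ((1 + 0.35)^1 − 1) × 100% = 35.0%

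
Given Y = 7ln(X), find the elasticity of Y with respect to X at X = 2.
Elasticity = 1/ln(2) ≈ 1.4427

Elasticity = (dY/dX) · (X/Y)

dY/dX = 7/X
At X = 2: dY/dX = 7/2, Y = 7·ln(2)

Elasticity = (7/2) · (2 / (7·ln(2))) = 1/ln(2) ≈ 1.4427

Interpretation: for a small percentage change in X, the percentage change in Y is approximately 1.44 times as large.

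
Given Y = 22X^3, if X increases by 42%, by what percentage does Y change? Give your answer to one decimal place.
186.3%

For Y = 22X^3:
If X → X(1 + 0.42)
Then Y → Y · (1 + 0.42)^3
     ≈ Y · 2.8633

Percentage change = ((1 + 0.42)^3 − 1) × 100% ≈ 186.3%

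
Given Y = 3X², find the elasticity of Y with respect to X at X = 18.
Elasticity = 2

Elasticity = (dY/dX) · (X/Y)

dY/dX = 6·X
At X = 18: dY/dX = 108, Y = 972

Elasticity = 108 · (18 / 972) = 2

Interpretation: for a small percentage change in X, the percentage change in Y is approximately 2.00 times as large.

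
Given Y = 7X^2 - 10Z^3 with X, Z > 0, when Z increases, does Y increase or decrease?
Y decreases

Taking the partial derivative:
∂Y/∂Z = -30Z^2

∂Y/∂Z = -30Z^2 < 0 (assuming positive values)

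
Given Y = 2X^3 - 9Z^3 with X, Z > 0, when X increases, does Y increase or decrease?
Y increases

Taking the partial derivative:
∂Y/∂X = 6X^2

∂Y/∂X = 6X^2 > 0 (assuming positive values)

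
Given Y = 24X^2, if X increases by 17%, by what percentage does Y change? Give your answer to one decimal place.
36.9%

For Y = 24X^2:
If X → X(1 + 0.17)
Then Y → Y · (1 + 0.17)^2
     = Y · 1.3689

Percentage change = ((1 + 0.17)^2 − 1) × 100% ≈ 36.9%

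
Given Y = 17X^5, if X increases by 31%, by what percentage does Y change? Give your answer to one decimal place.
285.8%

For Y = 17X^5:
If X → X(1 + 0.31)
Then Y → Y · (1 + 0.31)^5
     ≈ Y · 3.8579

Percentage change = ((1 + 0.31)^5 − 1) × 100% ≈ 285.8%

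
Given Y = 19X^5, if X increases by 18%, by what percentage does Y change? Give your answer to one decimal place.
128.8%

For Y = 19X^5:
If X → X(1 + 0.18)
Then Y → Y · (1 + 0.18)^5
     ≈ Y · 2.2878

Percentage change = ((1 + 0.18)^5 − 1) × 100% ≈ 128.8%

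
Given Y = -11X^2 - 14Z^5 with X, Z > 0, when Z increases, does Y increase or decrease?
Y decreases

Taking the partial derivative:
∂Y/∂Z = -70Z^4

∂Y/∂Z = -70Z^4 < 0 (assuming positive values)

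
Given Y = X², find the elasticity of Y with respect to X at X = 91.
Elasticity = 2

Elasticity = (dY/dX) · (X/Y)

dY/dX = 2·X
At X = 91: dY/dX = 182, Y = 8281

Elasticity = 182 · (91 / 8281) = 2

Interpretation: for a small percentage change in X, the percentage change in Y is approximately 2.00 times as large.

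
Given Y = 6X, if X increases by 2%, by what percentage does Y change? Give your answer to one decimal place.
2.0%

For Y = 6X:
If X → X(1 + 0.02)
Then Y → Y · (1 + 0.02)^1
     = Y · 1.0200

Percentage change = ((1 + 0.02)^1 − 1) × 100% = 2.0%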